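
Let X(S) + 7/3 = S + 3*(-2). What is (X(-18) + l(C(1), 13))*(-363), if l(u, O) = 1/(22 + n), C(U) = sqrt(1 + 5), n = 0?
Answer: 19085/2 ≈ 9542.5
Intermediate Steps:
C(U) = sqrt(6)
X(S) = -25/3 + S (X(S) = -7/3 + (S + 3*(-2)) = -7/3 + (S - 6) = -7/3 + (-6 + S) = -25/3 + S)
l(u, O) = 1/22 (l(u, O) = 1/(22 + 0) = 1/22)
(X(-18) + l(C(1), 13))*(-363) = ((-25/3 - 18) + 1/22)*(-363) = (-79/3 + 1/22)*(-363) = -1735/66*(-363) = 19085/2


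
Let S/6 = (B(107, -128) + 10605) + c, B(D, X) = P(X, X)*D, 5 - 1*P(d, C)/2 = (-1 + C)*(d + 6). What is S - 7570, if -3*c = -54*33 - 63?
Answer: -20141422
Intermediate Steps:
P(d, C) = 10 - 2*(-1 + C)*(6 + d) (P(d, C) = 10 - 2*(-1 + C)*(d + 6) = 10 - 2*(-1 + C)*(6 + d))
B(D, X) = D*(22 - 10*X - 2*X**2) (B(D, X) = (22 - 12*X + 2*X - 2*X*X)*D = (22 - 12*X + 2*X - 2*X**2)*D = (22 - 10*X - 2*X**2)*D = D*(22 - 10*X - 2*X**2))
c = 615 (c = -(-54*33 - 63)/3 = -(-1782 - 63)/3 = -1/3*(-1845) = 615)
S = -20133852 (S = 6*((2*107*(11 - 1*(-128)**2 - 5*(-128)) + 10605) + 615) = 6*((2*107*(11 - 1*16384 + 640) + 10605) + 615) = 6*((2*107*(11 - 16384 + 640) + 10605) + 615) = 6*((2*107*(-15733) + 10605) + 615) = 6*((-3366862 + 10605) + 615) = 6*(-3356257 + 615) = 6*(-3355642) = -20133852)
S - 7570 = -20133852 - 7570 = -20141422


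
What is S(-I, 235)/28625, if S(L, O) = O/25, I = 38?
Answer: 47/143125 ≈ 0.00032838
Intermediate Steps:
S(L, O) = O/25 (S(L, O) = O*(1/25) = O/25)
S(-I, 235)/28625 = ((1/25)*235)/28625 = (47/5)*(1/28625) = 47/143125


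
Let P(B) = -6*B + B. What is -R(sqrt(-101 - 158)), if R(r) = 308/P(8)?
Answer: 77/10 ≈ 7.7000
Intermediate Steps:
P(B) = -5*B
R(r) = -77/10 (R(r) = 308/((-5*8)) = 308/(-40) = 308*(-1/40) = -77/10)
-R(sqrt(-101 - 158)) = -1*(-77/10) = 77/10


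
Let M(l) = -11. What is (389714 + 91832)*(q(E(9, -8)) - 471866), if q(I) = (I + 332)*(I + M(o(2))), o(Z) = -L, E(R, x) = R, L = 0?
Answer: -227553599208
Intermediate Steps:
o(Z) = 0 (o(Z) = -1*0 = 0)
q(I) = (-11 + I)*(332 + I) (q(I) = (I + 332)*(I - 11) = (332 + I)*(-11 + I) = (-11 + I)*(332 + I))
(389714 + 91832)*(q(E(9, -8)) - 471866) = (389714 + 91832)*((-3652 + 9² + 321*9) - 471866) = 481546*((-3652 + 81 + 2889) - 471866) = 481546*(-682 - 471866) = 481546*(-472548) = -227553599208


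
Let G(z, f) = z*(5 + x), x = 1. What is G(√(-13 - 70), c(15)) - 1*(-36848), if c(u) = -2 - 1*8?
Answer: 36848 + 6*I*√83 ≈ 36848.0 + 54.663*I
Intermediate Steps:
c(u) = -10 (c(u) = -2 - 8 = -10)
G(z, f) = 6*z (G(z, f) = z*(5 + 1) = z*6 = 6*z)
G(√(-13 - 70), c(15)) - 1*(-36848) = 6*√(-13 - 70) - 1*(-36848) = 6*√(-83) + 36848 = 6*(I*√83) + 36848 = 6*I*√83 + 36848 = 36848 + 6*I*√83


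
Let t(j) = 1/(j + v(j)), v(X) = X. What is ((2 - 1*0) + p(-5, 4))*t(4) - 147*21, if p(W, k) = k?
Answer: -12345/4 ≈ -3086.3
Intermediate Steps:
t(j) = 1/(2*j) (t(j) = 1/(j + j) = 1/(2*j))
((2 - 1*0) + p(-5, 4))*t(4) - 147*21 = ((2 - 1*0) + 4)*((½)/4) - 147*21 = ((2 + 0) + 4)*((½)*(¼)) - 3087 = (2 + 4)*(⅛) - 3087 = 6*(⅛) - 3087 = ¾ - 3087 = -12345/4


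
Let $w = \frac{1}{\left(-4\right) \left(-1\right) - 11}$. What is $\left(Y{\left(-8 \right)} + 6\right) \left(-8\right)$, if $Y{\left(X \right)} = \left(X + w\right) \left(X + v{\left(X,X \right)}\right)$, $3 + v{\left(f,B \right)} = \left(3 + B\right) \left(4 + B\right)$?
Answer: $\frac{3768}{7} \approx 538.29$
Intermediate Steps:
$v{\left(f,B \right)} = -3 + \left(3 + B\right) \left(4 + B\right)$
$w = - \frac{1}{7}$ ($w = \frac{1}{4 - 11} = \frac{1}{-7} = - \frac{1}{7} \approx -0.14286$)
$Y{\left(X \right)} = \left(- \frac{1}{7} + X\right) \left(9 + X^{2} + 8 X\right)$ ($Y{\left(X \right)} = \left(X - \frac{1}{7}\right) \left(X + \left(9 + X^{2} + 7 X\right)\right) = \left(- \frac{1}{7} + X\right) \left(9 + X^{2} + 8 X\right)$)
$\left(Y{\left(-8 \right)} + 6\right) \left(-8\right) = \left(\left(- \frac{9}{7} + \left(-8\right)^{3} + \frac{55}{7} \left(-8\right) + \frac{55 \left(-8\right)^{2}}{7}\right) + 6\right) \left(-8\right) = \left(\left(- \frac{9}{7} - 512 - \frac{440}{7} + \frac{55}{7} \cdot 64\right) + 6\right) \left(-8\right) = \left(\left(- \frac{9}{7} - 512 - \frac{440}{7} + \frac{3520}{7}\right) + 6\right) \left(-8\right) = \left(- \frac{513}{7} + 6\right) \left(-8\right) = \left(- \frac{471}{7}\right) \left(-8\right) = \frac{3768}{7}$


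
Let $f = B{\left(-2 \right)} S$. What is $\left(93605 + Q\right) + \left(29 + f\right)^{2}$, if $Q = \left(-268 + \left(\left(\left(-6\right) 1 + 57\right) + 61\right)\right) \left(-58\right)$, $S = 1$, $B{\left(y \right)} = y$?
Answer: $103382$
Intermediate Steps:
$f = -2$ ($f = \left(-2\right) 1 = -2$)
$Q = 9048$ ($Q = \left(-268 + \left(\left(-6 + 57\right) + 61\right)\right) \left(-58\right) = \left(-268 + \left(51 + 61\right)\right) \left(-58\right) = \left(-268 + 112\right) \left(-58\right) = \left(-156\right) \left(-58\right) = 9048$)
$\left(93605 + Q\right) + \left(29 + f\right)^{2} = \left(93605 + 9048\right) + \left(29 - 2\right)^{2} = 102653 + 27^{2} = 102653 + 729 = 103382$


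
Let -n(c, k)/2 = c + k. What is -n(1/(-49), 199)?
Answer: 19500/49 ≈ 397.96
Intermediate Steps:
n(c, k) = -2*c - 2*k (n(c, k) = -2*(c + k) = -2*c - 2*k)
-n(1/(-49), 199) = -(-2/(-49) - 2*199) = -(-2*(-1/49) - 398) = -(2/49 - 398) = -1*(-19500/49) = 19500/49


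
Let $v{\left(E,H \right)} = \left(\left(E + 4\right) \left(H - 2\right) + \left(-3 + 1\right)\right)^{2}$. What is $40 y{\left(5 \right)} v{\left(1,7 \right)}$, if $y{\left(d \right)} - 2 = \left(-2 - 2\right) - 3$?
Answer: $-105800$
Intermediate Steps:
$y{\left(d \right)} = -5$ ($y{\left(d \right)} = 2 - 7 = -5$)
$v{\left(E,H \right)} = \left(-2 + \left(-2 + H\right) \left(4 + E\right)\right)^{2}$ ($v{\left(E,H \right)} = \left(\left(4 + E\right) \left(-2 + H\right) - 2\right)^{2} = \left(\left(-2 + H\right) \left(4 + E\right) - 2\right)^{2} = \left(-2 + \left(-2 + H\right) \left(4 + E\right)\right)^{2}$)
$40 y{\left(5 \right)} v{\left(1,7 \right)} = 40 \left(-5\right) \left(-10 - 2 + 4 \cdot 7 + 1 \cdot 7\right)^{2} = - 200 \left(-10 - 2 + 28 + 7\right)^{2} = - 200 \cdot 23^{2} = \left(-200\right) 529 = -105800$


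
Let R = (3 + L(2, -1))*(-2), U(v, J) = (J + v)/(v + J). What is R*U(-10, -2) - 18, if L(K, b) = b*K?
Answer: -20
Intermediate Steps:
L(K, b) = K*b
U(v, J) = 1 (U(v, J) = (J + v)/(J + v) = 1)
R = -2 (R = (3 + 2*(-1))*(-2) = (3 - 2)*(-2) = 1*(-2) = -2)
R*U(-10, -2) - 18 = -2*1 - 18 = -2 - 18 = -20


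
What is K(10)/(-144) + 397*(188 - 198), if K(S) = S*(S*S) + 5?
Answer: -190895/48 ≈ -3977.0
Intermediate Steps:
K(S) = 5 + S³ (K(S) = S*S² + 5 = S³ + 5 = 5 + S³)
K(10)/(-144) + 397*(188 - 198) = (5 + 10³)/(-144) + 397*(188 - 198) = (5 + 1000)*(-1/144) + 397*(-10) = 1005*(-1/144) - 3970 = -335/48 - 3970 = -190895/48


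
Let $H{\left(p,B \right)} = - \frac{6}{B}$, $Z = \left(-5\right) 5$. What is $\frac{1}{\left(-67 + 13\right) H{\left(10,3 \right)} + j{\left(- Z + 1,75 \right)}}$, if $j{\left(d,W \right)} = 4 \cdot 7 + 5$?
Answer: $\frac{1}{141} \approx 0.0070922$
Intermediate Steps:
$Z = -25$
$j{\left(d,W \right)} = 33$ ($j{\left(d,W \right)} = 28 + 5 = 33$)
$\frac{1}{\left(-67 + 13\right) H{\left(10,3 \right)} + j{\left(- Z + 1,75 \right)}} = \frac{1}{\left(-67 + 13\right) \left(- \frac{6}{3}\right) + 33} = \frac{1}{- 54 \left(\left(-6\right) \frac{1}{3}\right) + 33} = \frac{1}{\left(-54\right) \left(-2\right) + 33} = \frac{1}{108 + 33} = \frac{1}{141}$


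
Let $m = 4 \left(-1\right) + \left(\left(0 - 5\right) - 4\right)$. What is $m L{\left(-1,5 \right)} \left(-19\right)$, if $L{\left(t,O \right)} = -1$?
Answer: $-247$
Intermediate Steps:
$m = -13$ ($m = -4 - 9 = -13$)
$m L{\left(-1,5 \right)} \left(-19\right) = \left(-13\right) \left(-1\right) \left(-19\right) = 13 \left(-19\right) = -247$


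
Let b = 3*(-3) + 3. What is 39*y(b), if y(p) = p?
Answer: -234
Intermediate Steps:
b = -6 (b = -9 + 3 = -6)
39*y(b) = 39*(-6) = -234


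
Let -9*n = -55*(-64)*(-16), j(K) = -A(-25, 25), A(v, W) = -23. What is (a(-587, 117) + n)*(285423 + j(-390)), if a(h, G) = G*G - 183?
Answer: 50773421804/9 ≈ 5.6415e+9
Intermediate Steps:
a(h, G) = -183 + G² (a(h, G) = G² - 183 = -183 + G²)
j(K) = 23 (j(K) = -1*(-23) = 23)
n = 56320/9 (n = -(-55*(-64))*(-16)/9 = -3520*(-16)/9 = -⅑*(-56320) = 56320/9 ≈ 6257.8)
(a(-587, 117) + n)*(285423 + j(-390)) = ((-183 + 117²) + 56320/9)*(285423 + 23) = ((-183 + 13689) + 56320/9)*285446 = (13506 + 56320/9)*285446 = (177874/9)*285446 = 50773421804/9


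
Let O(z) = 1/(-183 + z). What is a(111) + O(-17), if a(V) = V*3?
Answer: 66599/200 ≈ 333.00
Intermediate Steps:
a(V) = 3*V
a(111) + O(-17) = 3*111 + 1/(-183 - 17) = 333 + 1/(-200) = 333 - 1/200 = 66599/200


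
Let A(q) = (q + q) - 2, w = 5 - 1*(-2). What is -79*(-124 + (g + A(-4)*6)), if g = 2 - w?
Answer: 14931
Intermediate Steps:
w = 7 (w = 5 + 2 = 7)
A(q) = -2 + 2*q (A(q) = 2*q - 2 = -2 + 2*q)
g = -5 (g = 2 - 1*7 = 2 - 7 = -5)
-79*(-124 + (g + A(-4)*6)) = -79*(-124 + (-5 + (-2 + 2*(-4))*6)) = -79*(-124 + (-5 + (-2 - 8)*6)) = -79*(-124 + (-5 - 10*6)) = -79*(-124 + (-5 - 60)) = -79*(-124 - 65) = -79*(-189) = 14931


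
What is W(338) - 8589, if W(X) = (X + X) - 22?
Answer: -7935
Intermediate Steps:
W(X) = -22 + 2*X (W(X) = 2*X - 22 = -22 + 2*X)
W(338) - 8589 = (-22 + 2*338) - 8589 = (-22 + 676) - 8589 = 654 - 8589 = -7935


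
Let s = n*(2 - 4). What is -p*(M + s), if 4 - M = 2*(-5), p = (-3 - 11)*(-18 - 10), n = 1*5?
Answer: -1568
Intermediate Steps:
n = 5
p = 392 (p = -14*(-28) = 392)
M = 14 (M = 4 - 2*(-5) = 4 - 1*(-10) = 4 + 10 = 14)
s = -10 (s = 5*(2 - 4) = 5*(-2) = -10)
-p*(M + s) = -392*(14 - 10) = -392*4 = -1*1568 = -1568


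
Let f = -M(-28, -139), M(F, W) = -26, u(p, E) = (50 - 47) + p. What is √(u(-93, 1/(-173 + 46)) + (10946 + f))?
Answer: √10882 ≈ 104.32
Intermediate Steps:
u(p, E) = 3 + p
f = 26 (f = -1*(-26) = 26)
√(u(-93, 1/(-173 + 46)) + (10946 + f)) = √((3 - 93) + (10946 + 26)) = √(-90 + 10972) = √10882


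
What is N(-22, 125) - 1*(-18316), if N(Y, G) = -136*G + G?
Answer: 1441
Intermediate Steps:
N(Y, G) = -135*G
N(-22, 125) - 1*(-18316) = -135*125 - 1*(-18316) = -16875 + 18316 = 1441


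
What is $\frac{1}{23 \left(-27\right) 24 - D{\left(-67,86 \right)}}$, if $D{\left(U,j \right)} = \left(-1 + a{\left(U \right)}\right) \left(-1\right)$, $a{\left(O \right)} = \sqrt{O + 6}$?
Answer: $- \frac{14905}{222159086} - \frac{i \sqrt{61}}{222159086} \approx -6.7092 \cdot 10^{-5} - 3.5156 \cdot 10^{-8} i$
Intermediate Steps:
$a{\left(O \right)} = \sqrt{6 + O}$
$D{\left(U,j \right)} = 1 - \sqrt{6 + U}$ ($D{\left(U,j \right)} = \left(-1 + \sqrt{6 + U}\right) \left(-1\right) = 1 - \sqrt{6 + U}$)
$\frac{1}{23 \left(-27\right) 24 - D{\left(-67,86 \right)}} = \frac{1}{23 \left(-27\right) 24 - \left(1 - \sqrt{6 - 67}\right)} = \frac{1}{\left(-621\right) 24 - \left(1 - \sqrt{-61}\right)} = \frac{1}{-14904 - \left(1 - i \sqrt{61}\right)} = \frac{1}{-14905 + i \sqrt{61}}$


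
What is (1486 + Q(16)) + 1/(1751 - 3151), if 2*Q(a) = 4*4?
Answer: 2091599/1400 ≈ 1494.0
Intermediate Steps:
Q(a) = 8 (Q(a) = (4*4)/2 = (½)*16 = 8)
(1486 + Q(16)) + 1/(1751 - 3151) = (1486 + 8) + 1/(1751 - 3151) = 1494 + 1/(-1400) = 1494 - 1/1400 = 2091599/1400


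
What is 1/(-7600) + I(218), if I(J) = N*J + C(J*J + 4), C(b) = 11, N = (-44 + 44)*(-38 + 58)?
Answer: 83599/7600 ≈ 11.000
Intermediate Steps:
N = 0 (N = 0*20 = 0)
I(J) = 11 (I(J) = 0*J + 11 = 0 + 11 = 11)
1/(-7600) + I(218) = 1/(-7600) + 11 = -1/7600 + 11 = 83599/7600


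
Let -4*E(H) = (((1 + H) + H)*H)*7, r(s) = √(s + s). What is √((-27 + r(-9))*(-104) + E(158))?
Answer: √(-339370 - 1248*I*√2)/2 ≈ 0.75741 - 291.28*I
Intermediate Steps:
r(s) = √2*√s (r(s) = √(2*s) = √2*√s)
E(H) = -7*H*(1 + 2*H)/4 (E(H) = -((1 + H) + H)*H*7/4 = -(1 + 2*H)*H*7/4 = -H*(1 + 2*H)*7/4 = -7*H*(1 + 2*H)/4)
√((-27 + r(-9))*(-104) + E(158)) = √((-27 + √2*√(-9))*(-104) - 7/4*158*(1 + 2*158)) = √((-27 + √2*(3*I))*(-104) - 7/4*158*(1 + 316)) = √((-27 + 3*I*√2)*(-104) - 7/4*158*317) = √((2808 - 312*I*√2) - 175301/2) = √(-169685/2 - 312*I*√2)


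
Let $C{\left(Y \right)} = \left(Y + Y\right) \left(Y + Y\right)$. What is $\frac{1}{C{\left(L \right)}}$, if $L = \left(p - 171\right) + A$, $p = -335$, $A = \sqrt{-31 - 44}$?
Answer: $\frac{i}{4 \left(5060 \sqrt{3} + 255961 i\right)} \approx 9.7557 \cdot 10^{-7} + 3.3404 \cdot 10^{-8} i$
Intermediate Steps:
$A = 5 i \sqrt{3}$ ($A = \sqrt{-75} = 5 i \sqrt{3} \approx 8.6602 i$)
$L = -506 + 5 i \sqrt{3}$ ($L = \left(-335 - 171\right) + 5 i \sqrt{3} = -506 + 5 i \sqrt{3} \approx -506.0 + 8.6602 i$)
$C{\left(Y \right)} = 4 Y^{2}$ ($C{\left(Y \right)} = 2 Y 2 Y = 4 Y^{2}$)
$\frac{1}{C{\left(L \right)}} = \frac{1}{4 \left(-506 + 5 i \sqrt{3}\right)^{2}}$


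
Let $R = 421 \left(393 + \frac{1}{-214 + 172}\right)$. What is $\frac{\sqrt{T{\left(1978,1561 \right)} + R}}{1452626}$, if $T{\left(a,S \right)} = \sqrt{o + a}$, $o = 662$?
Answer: $\frac{\sqrt{291841410 + 7056 \sqrt{165}}}{61010292} \approx 0.00028005$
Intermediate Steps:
$R = \frac{6948605}{42}$ ($R = 421 \left(393 + \frac{1}{-42}\right) = 421 \left(393 - \frac{1}{42}\right) = 421 \cdot \frac{16505}{42} = \frac{6948605}{42} \approx 1.6544 \cdot 10^{5}$)
$T{\left(a,S \right)} = \sqrt{662 + a}$
$\frac{\sqrt{T{\left(1978,1561 \right)} + R}}{1452626} = \frac{\sqrt{\sqrt{662 + 1978} + \frac{6948605}{42}}}{1452626} = \sqrt{\sqrt{2640} + \frac{6948605}{42}} \cdot \frac{1}{1452626} = \sqrt{4 \sqrt{165} + \frac{6948605}{42}} \cdot \frac{1}{1452626} = \sqrt{\frac{6948605}{42} + 4 \sqrt{165}} \cdot \frac{1}{1452626} = \frac{\sqrt{\frac{6948605}{42} + 4 \sqrt{165}}}{1452626}$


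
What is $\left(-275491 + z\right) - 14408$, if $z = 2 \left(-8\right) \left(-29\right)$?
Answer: $-289435$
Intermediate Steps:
$z = 464$ ($z = \left(-16\right) \left(-29\right) = 464$)
$\left(-275491 + z\right) - 14408 = \left(-275491 + 464\right) - 14408 = -275027 - 14408 = -289435$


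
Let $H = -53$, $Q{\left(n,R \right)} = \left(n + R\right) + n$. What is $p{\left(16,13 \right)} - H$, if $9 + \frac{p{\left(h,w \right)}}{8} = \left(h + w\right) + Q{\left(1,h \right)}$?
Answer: $357$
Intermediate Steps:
$Q{\left(n,R \right)} = R + 2 n$ ($Q{\left(n,R \right)} = \left(R + n\right) + n = R + 2 n$)
$p{\left(h,w \right)} = -56 + 8 w + 16 h$ ($p{\left(h,w \right)} = -72 + 8 \left(\left(h + w\right) + \left(h + 2 \cdot 1\right)\right) = -72 + 8 \left(\left(h + w\right) + \left(h + 2\right)\right) = -72 + 8 \left(\left(h + w\right) + \left(2 + h\right)\right) = -72 + 8 \left(2 + w + 2 h\right) = -72 + \left(16 + 8 w + 16 h\right) = -56 + 8 w + 16 h$)
$p{\left(16,13 \right)} - H = \left(-56 + 8 \cdot 13 + 16 \cdot 16\right) - -53 = \left(-56 + 104 + 256\right) + 53 = 304 + 53 = 357$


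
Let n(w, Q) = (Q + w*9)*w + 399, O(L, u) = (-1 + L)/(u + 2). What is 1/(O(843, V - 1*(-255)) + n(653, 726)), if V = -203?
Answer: 27/116428687 ≈ 2.3190e-7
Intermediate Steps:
O(L, u) = (-1 + L)/(2 + u)
n(w, Q) = 399 + w*(Q + 9*w) (n(w, Q) = (Q + 9*w)*w + 399 = w*(Q + 9*w) + 399 = 399 + w*(Q + 9*w))
1/(O(843, V - 1*(-255)) + n(653, 726)) = 1/((-1 + 843)/(2 + (-203 - 1*(-255))) + (399 + 9*653² + 726*653)) = 1/(842/(2 + (-203 + 255)) + (399 + 9*426409 + 474078)) = 1/(842/(2 + 52) + (399 + 3837681 + 474078)) = 1/(842/54 + 4312158) = 1/((1/54)*842 + 4312158) = 1/(421/27 + 4312158) = 1/(116428687/27) = 27/116428687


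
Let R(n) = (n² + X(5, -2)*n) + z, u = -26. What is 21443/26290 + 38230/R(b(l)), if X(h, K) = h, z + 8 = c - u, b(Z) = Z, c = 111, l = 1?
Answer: 201592301/709830 ≈ 284.00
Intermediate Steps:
z = 129 (z = -8 + (111 - 1*(-26)) = -8 + (111 + 26) = -8 + 137 = 129)
R(n) = 129 + n² + 5*n (R(n) = (n² + 5*n) + 129 = 129 + n² + 5*n)
21443/26290 + 38230/R(b(l)) = 21443/26290 + 38230/(129 + 1² + 5*1) = 21443*(1/26290) + 38230/(129 + 1 + 5) = 21443/26290 + 38230/135 = 21443/26290 + 38230*(1/135) = 21443/26290 + 7646/27 = 201592301/709830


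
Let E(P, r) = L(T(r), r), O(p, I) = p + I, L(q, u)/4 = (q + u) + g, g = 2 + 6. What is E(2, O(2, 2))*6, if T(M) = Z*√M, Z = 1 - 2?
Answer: 240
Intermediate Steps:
Z = -1
T(M) = -√M
g = 8
L(q, u) = 32 + 4*q + 4*u (L(q, u) = 4*((q + u) + 8) = 4*(8 + q + u) = 32 + 4*q + 4*u)
O(p, I) = I + p
E(P, r) = 32 - 4*√r + 4*r (E(P, r) = 32 + 4*(-√r) + 4*r = 32 - 4*√r + 4*r)
E(2, O(2, 2))*6 = (32 - 4*√(2 + 2) + 4*(2 + 2))*6 = (32 - 4*√4 + 4*4)*6 = (32 - 4*2 + 16)*6 = (32 - 8 + 16)*6 = 40*6 = 240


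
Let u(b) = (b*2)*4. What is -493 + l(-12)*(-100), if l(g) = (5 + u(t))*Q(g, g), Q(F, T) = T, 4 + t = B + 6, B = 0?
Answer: 24707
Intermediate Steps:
t = 2 (t = -4 + (0 + 6) = -4 + 6 = 2)
u(b) = 8*b (u(b) = (2*b)*4 = 8*b)
l(g) = 21*g (l(g) = (5 + 8*2)*g = (5 + 16)*g = 21*g)
-493 + l(-12)*(-100) = -493 + (21*(-12))*(-100) = -493 - 252*(-100) = -493 + 25200 = 24707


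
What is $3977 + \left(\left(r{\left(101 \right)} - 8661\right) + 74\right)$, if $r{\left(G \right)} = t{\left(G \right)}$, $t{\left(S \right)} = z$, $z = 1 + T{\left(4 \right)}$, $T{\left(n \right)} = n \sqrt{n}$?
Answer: $-4601$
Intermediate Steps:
$T{\left(n \right)} = n^{\frac{3}{2}}$
$z = 9$ ($z = 1 + 4^{\frac{3}{2}} = 1 + 8 = 9$)
$t{\left(S \right)} = 9$
$r{\left(G \right)} = 9$
$3977 + \left(\left(r{\left(101 \right)} - 8661\right) + 74\right) = 3977 + \left(\left(9 - 8661\right) + 74\right) = 3977 + \left(-8652 + 74\right) = 3977 - 8578 = -4601$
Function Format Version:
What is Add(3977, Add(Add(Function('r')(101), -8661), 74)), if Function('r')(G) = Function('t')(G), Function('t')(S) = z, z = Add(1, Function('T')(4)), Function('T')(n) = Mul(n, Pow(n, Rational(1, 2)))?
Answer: -4601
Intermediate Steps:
Function('T')(n) = Pow(n, Rational(3, 2))
z = 9 (z = Add(1, Pow(4, Rational(3, 2))) = Add(1, 8) = 9)
Function('t')(S) = 9
Function('r')(G) = 9
Add(3977, Add(Add(Function('r')(101), -8661), 74)) = Add(3977, Add(Add(9, -8661), 74)) = Add(3977, Add(-8652, 74)) = Add(3977, -8578) = -4601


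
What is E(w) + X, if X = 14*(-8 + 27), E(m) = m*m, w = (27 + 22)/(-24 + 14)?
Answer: 29001/100 ≈ 290.01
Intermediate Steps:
w = -49/10 (w = 49/(-10) = 49*(-1/10) = -49/10 ≈ -4.9000)
E(m) = m**2
X = 266 (X = 14*19 = 266)
E(w) + X = (-49/10)**2 + 266 = 2401/100 + 266 = 29001/100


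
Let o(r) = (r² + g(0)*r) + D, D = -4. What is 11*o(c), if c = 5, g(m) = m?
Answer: 231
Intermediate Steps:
o(r) = -4 + r² (o(r) = (r² + 0*r) - 4 = (r² + 0) - 4 = r² - 4 = -4 + r²)
11*o(c) = 11*(-4 + 5²) = 11*(-4 + 25) = 11*21 = 231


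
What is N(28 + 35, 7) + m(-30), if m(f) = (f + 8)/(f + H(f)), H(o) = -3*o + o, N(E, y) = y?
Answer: 94/15 ≈ 6.2667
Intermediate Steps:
H(o) = -2*o
m(f) = -(8 + f)/f (m(f) = (f + 8)/(f - 2*f) = (8 + f)/((-f)) = (8 + f)*(-1/f) = -(8 + f)/f)
N(28 + 35, 7) + m(-30) = 7 + (-8 - 1*(-30))/(-30) = 7 - (-8 + 30)/30 = 7 - 1/30*22 = 7 - 11/15 = 94/15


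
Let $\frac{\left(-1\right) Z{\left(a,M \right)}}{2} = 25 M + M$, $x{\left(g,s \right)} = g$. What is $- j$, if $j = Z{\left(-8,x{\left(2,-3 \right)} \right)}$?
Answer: $104$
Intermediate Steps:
$Z{\left(a,M \right)} = - 52 M$ ($Z{\left(a,M \right)} = - 2 \left(25 M + M\right) = - 2 \cdot 26 M = - 52 M$)
$j = -104$ ($j = \left(-52\right) 2 = -104$)
$- j = \left(-1\right) \left(-104\right) = 104$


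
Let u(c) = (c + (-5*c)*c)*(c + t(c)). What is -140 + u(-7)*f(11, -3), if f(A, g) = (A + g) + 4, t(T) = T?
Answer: 42196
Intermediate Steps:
f(A, g) = 4 + A + g
u(c) = 2*c*(c - 5*c²) (u(c) = (c + (-5*c)*c)*(c + c) = (c - 5*c²)*(2*c) = 2*c*(c - 5*c²))
-140 + u(-7)*f(11, -3) = -140 + ((-7)²*(2 - 10*(-7)))*(4 + 11 - 3) = -140 + (49*(2 + 70))*12 = -140 + (49*72)*12 = -140 + 3528*12 = -140 + 42336 = 42196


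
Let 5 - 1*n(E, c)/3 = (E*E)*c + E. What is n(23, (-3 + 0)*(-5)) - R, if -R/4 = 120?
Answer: -23379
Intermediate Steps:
n(E, c) = 15 - 3*E - 3*c*E**2 (n(E, c) = 15 - 3*((E*E)*c + E) = 15 - 3*(E**2*c + E) = 15 - 3*(c*E**2 + E) = 15 - 3*(E + c*E**2) = 15 + (-3*E - 3*c*E**2) = 15 - 3*E - 3*c*E**2)
R = -480 (R = -4*120 = -480)
n(23, (-3 + 0)*(-5)) - R = (15 - 3*23 - 3*(-3 + 0)*(-5)*23**2) - 1*(-480) = (15 - 69 - 3*(-3*(-5))*529) + 480 = (15 - 69 - 3*15*529) + 480 = (15 - 69 - 23805) + 480 = -23859 + 480 = -23379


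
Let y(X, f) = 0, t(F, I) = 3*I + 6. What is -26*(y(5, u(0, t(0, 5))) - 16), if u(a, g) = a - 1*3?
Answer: 416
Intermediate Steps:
t(F, I) = 6 + 3*I
u(a, g) = -3 + a (u(a, g) = a - 3 = -3 + a)
-26*(y(5, u(0, t(0, 5))) - 16) = -26*(0 - 16) = -26*(-16) = 416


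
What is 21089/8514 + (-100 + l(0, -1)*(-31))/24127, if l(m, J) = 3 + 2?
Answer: 506643233/205417278 ≈ 2.4664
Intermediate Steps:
l(m, J) = 5
21089/8514 + (-100 + l(0, -1)*(-31))/24127 = 21089/8514 + (-100 + 5*(-31))/24127 = 21089*(1/8514) + (-100 - 155)*(1/24127) = 21089/8514 - 255*1/24127 = 21089/8514 - 255/24127 = 506643233/205417278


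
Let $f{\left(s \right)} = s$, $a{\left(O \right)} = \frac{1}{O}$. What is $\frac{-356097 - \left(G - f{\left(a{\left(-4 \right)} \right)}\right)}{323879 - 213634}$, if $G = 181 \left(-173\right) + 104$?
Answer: $- \frac{1299553}{440980} \approx -2.947$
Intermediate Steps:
$G = -31209$ ($G = -31313 + 104 = -31209$)
$\frac{-356097 - \left(G - f{\left(a{\left(-4 \right)} \right)}\right)}{323879 - 213634} = \frac{-356097 + \left(\frac{1}{-4} - -31209\right)}{323879 - 213634} = \frac{-356097 + \left(- \frac{1}{4} + 31209\right)}{110245} = \left(-356097 + \frac{124835}{4}\right) \frac{1}{110245} = \left(- \frac{1299553}{4}\right) \frac{1}{110245} = - \frac{1299553}{440980}$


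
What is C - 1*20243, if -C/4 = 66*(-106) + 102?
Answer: 7333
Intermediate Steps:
C = 27576 (C = -4*(66*(-106) + 102) = -4*(-6996 + 102) = -4*(-6894) = 27576)
C - 1*20243 = 27576 - 1*20243 = 27576 - 20243 = 7333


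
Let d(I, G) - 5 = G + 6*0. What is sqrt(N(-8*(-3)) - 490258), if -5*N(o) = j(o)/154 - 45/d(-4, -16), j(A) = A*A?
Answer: 19*I*sqrt(201298405)/385 ≈ 700.19*I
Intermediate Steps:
j(A) = A**2
d(I, G) = 5 + G (d(I, G) = 5 + (G + 6*0) = 5 + (G + 0) = 5 + G)
N(o) = -9/11 - o**2/770 (N(o) = -(o**2/154 - 45/(5 - 16))/5 = -(o**2*(1/154) - 45/(-11))/5 = -(o**2/154 - 45*(-1/11))/5 = -(o**2/154 + 45/11)/5 = -(45/11 + o**2/154)/5 = -9/11 - o**2/770)
sqrt(N(-8*(-3)) - 490258) = sqrt((-9/11 - (-8*(-3))**2/770) - 490258) = sqrt((-9/11 - 1/770*24**2) - 490258) = sqrt((-9/11 - 1/770*576) - 490258) = sqrt((-9/11 - 288/385) - 490258) = sqrt(-603/385 - 490258) = sqrt(-188749933/385) = 19*I*sqrt(201298405)/385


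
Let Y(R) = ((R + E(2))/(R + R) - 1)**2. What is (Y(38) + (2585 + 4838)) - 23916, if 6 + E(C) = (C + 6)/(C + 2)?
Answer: -23815451/1444 ≈ -16493.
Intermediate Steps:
E(C) = -6 + (6 + C)/(2 + C) (E(C) = -6 + (C + 6)/(C + 2) = -6 + (6 + C)/(2 + C))
Y(R) = (-1 + (-4 + R)/(2*R))**2 (Y(R) = ((R + (-6 - 5*2)/(2 + 2))/(R + R) - 1)**2 = ((R + (-6 - 10)/4)/((2*R)) - 1)**2 = ((R + (1/4)*(-16))*(1/(2*R)) - 1)**2 = ((R - 4)*(1/(2*R)) - 1)**2 = ((-4 + R)*(1/(2*R)) - 1)**2 = ((-4 + R)/(2*R) - 1)**2 = (-1 + (-4 + R)/(2*R))**2)
(Y(38) + (2585 + 4838)) - 23916 = ((1/4)*(4 + 38)**2/38**2 + (2585 + 4838)) - 23916 = ((1/4)*(1/1444)*42**2 + 7423) - 23916 = ((1/4)*(1/1444)*1764 + 7423) - 23916 = (441/1444 + 7423) - 23916 = 10719253/1444 - 23916 = -23815451/1444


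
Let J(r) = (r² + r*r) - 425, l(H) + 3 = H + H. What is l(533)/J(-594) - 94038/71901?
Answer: -22081195541/16902654849 ≈ -1.3064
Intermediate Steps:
l(H) = -3 + 2*H (l(H) = -3 + (H + H) = -3 + 2*H)
J(r) = -425 + 2*r² (J(r) = (r² + r²) - 425 = 2*r² - 425 = -425 + 2*r²)
l(533)/J(-594) - 94038/71901 = (-3 + 2*533)/(-425 + 2*(-594)²) - 94038/71901 = (-3 + 1066)/(-425 + 2*352836) - 94038*1/71901 = 1063/(-425 + 705672) - 31346/23967 = 1063/705247 - 31346/23967 = -22081195541/16902654849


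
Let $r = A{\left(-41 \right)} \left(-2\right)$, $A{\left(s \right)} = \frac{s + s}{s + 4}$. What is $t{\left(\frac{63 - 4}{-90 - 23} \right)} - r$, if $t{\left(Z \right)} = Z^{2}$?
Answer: $\frac{2222913}{472453} \approx 4.705$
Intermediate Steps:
$A{\left(s \right)} = \frac{2 s}{4 + s}$
$r = - \frac{164}{37}$ ($r = 2 \left(-41\right) \frac{1}{4 - 41} \left(-2\right) = 2 \left(-41\right) \frac{1}{-37} \left(-2\right) = 2 \left(-41\right) \left(- \frac{1}{37}\right) \left(-2\right) = \frac{82}{37} \left(-2\right) = - \frac{164}{37} \approx -4.4324$)
$t{\left(\frac{63 - 4}{-90 - 23} \right)} - r = \left(\frac{63 - 4}{-90 - 23}\right)^{2} - - \frac{164}{37} = \left(\frac{59}{-113}\right)^{2} + \frac{164}{37} = \left(59 \left(- \frac{1}{113}\right)\right)^{2} + \frac{164}{37} = \left(- \frac{59}{113}\right)^{2} + \frac{164}{37} = \frac{3481}{12769} + \frac{164}{37} = \frac{2222913}{472453}$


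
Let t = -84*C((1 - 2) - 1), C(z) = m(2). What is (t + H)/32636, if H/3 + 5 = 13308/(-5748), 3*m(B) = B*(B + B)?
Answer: -148/19639 ≈ -0.0075360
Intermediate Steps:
m(B) = 2*B²/3 (m(B) = (B*(B + B))/3 = (B*(2*B))/3 = (2*B²)/3 = 2*B²/3)
C(z) = 8/3 (C(z) = (⅔)*2² = (⅔)*4 = 8/3)
H = -10512/479 (H = -15 + 3*(13308/(-5748)) = -15 + 3*(13308*(-1/5748)) = -15 + 3*(-1109/479) = -15 - 3327/479 = -10512/479 ≈ -21.946)
t = -224 (t = -84*8/3 = -224)
(t + H)/32636 = (-224 - 10512/479)/32636 = -117808/479*1/32636 = -148/19639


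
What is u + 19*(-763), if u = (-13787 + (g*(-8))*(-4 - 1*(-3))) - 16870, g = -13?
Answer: -45258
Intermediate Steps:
u = -30761 (u = (-13787 + (-13*(-8))*(-4 - 1*(-3))) - 16870 = (-13787 + 104*(-4 + 3)) - 16870 = (-13787 + 104*(-1)) - 16870 = (-13787 - 104) - 16870 = -13891 - 16870 = -30761)
u + 19*(-763) = -30761 + 19*(-763) = -30761 - 14497 = -45258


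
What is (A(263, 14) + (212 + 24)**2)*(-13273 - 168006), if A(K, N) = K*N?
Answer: -10763984462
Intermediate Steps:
(A(263, 14) + (212 + 24)**2)*(-13273 - 168006) = (263*14 + (212 + 24)**2)*(-13273 - 168006) = (3682 + 236**2)*(-181279) = (3682 + 55696)*(-181279) = 59378*(-181279) = -10763984462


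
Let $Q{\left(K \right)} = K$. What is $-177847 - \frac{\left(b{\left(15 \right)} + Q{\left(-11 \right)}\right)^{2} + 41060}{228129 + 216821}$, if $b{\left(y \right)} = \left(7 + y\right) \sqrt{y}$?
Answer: $- \frac{79133071091}{444950} + \frac{22 \sqrt{15}}{20225} \approx -1.7785 \cdot 10^{5}$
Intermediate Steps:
$b{\left(y \right)} = \sqrt{y} \left(7 + y\right)$
$-177847 - \frac{\left(b{\left(15 \right)} + Q{\left(-11 \right)}\right)^{2} + 41060}{228129 + 216821} = -177847 - \frac{\left(\sqrt{15} \left(7 + 15\right) - 11\right)^{2} + 41060}{228129 + 216821} = -177847 - \frac{\left(\sqrt{15} \cdot 22 - 11\right)^{2} + 41060}{444950} = -177847 - \left(\left(22 \sqrt{15} - 11\right)^{2} + 41060\right) \frac{1}{444950} = -177847 - \left(\left(-11 + 22 \sqrt{15}\right)^{2} + 41060\right) \frac{1}{444950} = -177847 - \left(41060 + \left(-11 + 22 \sqrt{15}\right)^{2}\right) \frac{1}{444950} = -177847 - \left(\frac{4106}{44495} + \frac{\left(-11 + 22 \sqrt{15}\right)^{2}}{444950}\right) = - \frac{7913306371}{44495} - \frac{\left(-11 + 22 \sqrt{15}\right)^{2}}{444950}$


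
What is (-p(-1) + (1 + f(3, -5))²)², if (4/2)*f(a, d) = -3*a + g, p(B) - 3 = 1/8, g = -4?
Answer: 47089/64 ≈ 735.77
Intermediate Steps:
p(B) = 25/8 (p(B) = 3 + 1/8 = 3 + ⅛ = 25/8)
f(a, d) = -2 - 3*a/2 (f(a, d) = (-3*a - 4)/2 = (-4 - 3*a)/2 = -2 - 3*a/2)
(-p(-1) + (1 + f(3, -5))²)² = (-1*25/8 + (1 + (-2 - 3/2*3))²)² = (-25/8 + (1 + (-2 - 9/2))²)² = (-25/8 + (1 - 13/2)²)² = (-25/8 + (-11/2)²)² = (-25/8 + 121/4)² = (217/8)² = 47089/64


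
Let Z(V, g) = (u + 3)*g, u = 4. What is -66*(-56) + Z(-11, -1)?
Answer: 3689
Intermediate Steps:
Z(V, g) = 7*g (Z(V, g) = (4 + 3)*g = 7*g)
-66*(-56) + Z(-11, -1) = -66*(-56) + 7*(-1) = 3696 - 7 = 3689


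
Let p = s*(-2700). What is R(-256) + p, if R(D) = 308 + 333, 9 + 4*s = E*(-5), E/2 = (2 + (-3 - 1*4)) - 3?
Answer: -47284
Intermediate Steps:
E = -16 (E = 2*((2 + (-3 - 1*4)) - 3) = 2*((2 + (-3 - 4)) - 3) = 2*((2 - 7) - 3) = 2*(-5 - 3) = 2*(-8) = -16)
s = 71/4 (s = -9/4 + (-16*(-5))/4 = -9/4 + (¼)*80 = -9/4 + 20 = 71/4 ≈ 17.750)
R(D) = 641
p = -47925 (p = (71/4)*(-2700) = -47925)
R(-256) + p = 641 - 47925 = -47284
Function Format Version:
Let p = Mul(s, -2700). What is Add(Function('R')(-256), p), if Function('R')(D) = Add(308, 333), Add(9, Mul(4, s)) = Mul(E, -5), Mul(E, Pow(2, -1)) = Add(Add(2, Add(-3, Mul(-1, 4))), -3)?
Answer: -47284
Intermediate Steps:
E = -16 (E = Mul(2, Add(Add(2, Add(-3, Mul(-1, 4))), -3)) = Mul(2, Add(Add(2, Add(-3, -4)), -3)) = Mul(2, Add(Add(2, -7), -3)) = Mul(2, Add(-5, -3)) = Mul(2, -8) = -16)
s = Rational(71, 4) (s = Add(Rational(-9, 4), Mul(Rational(1, 4), Mul(-16, -5))) = Add(Rational(-9, 4), Mul(Rational(1, 4), 80)) = Add(Rational(-9, 4), 20) = Rational(71, 4) ≈ 17.750)
Function('R')(D) = 641
p = -47925 (p = Mul(Rational(71, 4), -2700) = -47925)
Add(Function('R')(-256), p) = Add(641, -47925) = -47284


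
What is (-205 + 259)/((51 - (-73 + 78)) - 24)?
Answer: 27/11 ≈ 2.4545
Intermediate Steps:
(-205 + 259)/((51 - (-73 + 78)) - 24) = 54/((51 - 1*5) - 24) = 54/((51 - 5) - 24) = 54/(46 - 24) = 54/22 = 54*(1/22) = 27/11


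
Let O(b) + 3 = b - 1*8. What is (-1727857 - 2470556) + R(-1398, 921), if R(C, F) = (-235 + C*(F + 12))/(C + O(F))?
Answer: -2047520975/488 ≈ -4.1957e+6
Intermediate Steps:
O(b) = -11 + b (O(b) = -3 + (b - 1*8) = -3 + (b - 8) = -3 + (-8 + b) = -11 + b)
R(C, F) = (-235 + C*(12 + F))/(-11 + C + F) (R(C, F) = (-235 + C*(F + 12))/(C + (-11 + F)) = (-235 + C*(12 + F))/(-11 + C + F))
(-1727857 - 2470556) + R(-1398, 921) = (-1727857 - 2470556) + (-235 + 12*(-1398) - 1398*921)/(-11 - 1398 + 921) = -4198413 + (-235 - 16776 - 1287558)/(-488) = -4198413 - 1/488*(-1304569) = -4198413 + 1304569/488 = -2047520975/488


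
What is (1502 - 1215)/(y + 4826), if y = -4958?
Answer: -287/132 ≈ -2.1742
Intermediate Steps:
(1502 - 1215)/(y + 4826) = (1502 - 1215)/(-4958 + 4826) = 287/(-132) = 287*(-1/132) = -287/132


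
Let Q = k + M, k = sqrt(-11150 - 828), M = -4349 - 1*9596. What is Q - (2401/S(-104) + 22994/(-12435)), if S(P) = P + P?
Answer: -36033824413/2586480 + I*sqrt(11978) ≈ -13932.0 + 109.44*I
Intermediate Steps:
M = -13945 (M = -4349 - 9596 = -13945)
k = I*sqrt(11978) (k = sqrt(-11978) = I*sqrt(11978) ≈ 109.44*I)
S(P) = 2*P
Q = -13945 + I*sqrt(11978) (Q = I*sqrt(11978) - 13945 = -13945 + I*sqrt(11978) ≈ -13945.0 + 109.44*I)
Q - (2401/S(-104) + 22994/(-12435)) = (-13945 + I*sqrt(11978)) - (2401/((2*(-104))) + 22994/(-12435)) = (-13945 + I*sqrt(11978)) - (2401/(-208) + 22994*(-1/12435)) = (-13945 + I*sqrt(11978)) - (2401*(-1/208) - 22994/12435) = (-13945 + I*sqrt(11978)) - (-2401/208 - 22994/12435) = (-13945 + I*sqrt(11978)) - 1*(-34639187/2586480) = (-13945 + I*sqrt(11978)) + 34639187/2586480 = -36033824413/2586480 + I*sqrt(11978)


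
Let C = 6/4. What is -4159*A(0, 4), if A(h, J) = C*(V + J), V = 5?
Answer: -112293/2 ≈ -56147.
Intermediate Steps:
C = 3/2 (C = 6*(¼) = 3/2 ≈ 1.5000)
A(h, J) = 15/2 + 3*J/2 (A(h, J) = 3*(5 + J)/2 = 15/2 + 3*J/2)
-4159*A(0, 4) = -4159*(15/2 + (3/2)*4) = -4159*(15/2 + 6) = -4159*27/2 = -112293/2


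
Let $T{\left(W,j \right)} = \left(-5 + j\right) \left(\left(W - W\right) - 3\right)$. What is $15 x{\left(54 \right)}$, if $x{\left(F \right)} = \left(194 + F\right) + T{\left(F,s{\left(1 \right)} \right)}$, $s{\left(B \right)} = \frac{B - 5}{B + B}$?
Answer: $4035$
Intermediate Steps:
$s{\left(B \right)} = \frac{-5 + B}{2 B}$
$T{\left(W,j \right)} = 15 - 3 j$ ($T{\left(W,j \right)} = \left(-5 + j\right) \left(0 - 3\right) = \left(-5 + j\right) \left(-3\right) = 15 - 3 j$)
$x{\left(F \right)} = 215 + F$ ($x{\left(F \right)} = \left(194 + F\right) + \left(15 - 3 \frac{-5 + 1}{2 \cdot 1}\right) = \left(194 + F\right) + \left(15 - 3 \cdot \frac{1}{2} \cdot 1 \left(-4\right)\right) = \left(194 + F\right) + \left(15 - -6\right) = \left(194 + F\right) + \left(15 + 6\right) = \left(194 + F\right) + 21 = 215 + F$)
$15 x{\left(54 \right)} = 15 \left(215 + 54\right) = 15 \cdot 269 = 4035$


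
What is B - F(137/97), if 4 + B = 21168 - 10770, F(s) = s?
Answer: 1008081/97 ≈ 10393.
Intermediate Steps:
B = 10394 (B = -4 + (21168 - 10770) = -4 + 10398 = 10394)
B - F(137/97) = 10394 - 137/97 = 1008081/97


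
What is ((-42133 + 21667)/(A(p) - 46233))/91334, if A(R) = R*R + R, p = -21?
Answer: 3411/697380757 ≈ 4.8912e-6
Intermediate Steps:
A(R) = R + R**2 (A(R) = R**2 + R = R + R**2)
((-42133 + 21667)/(A(p) - 46233))/91334 = ((-42133 + 21667)/(-21*(1 - 21) - 46233))/91334 = -20466/(-21*(-20) - 46233)*(1/91334) = -20466/(420 - 46233)*(1/91334) = -20466/(-45813)*(1/91334) = -20466*(-1/45813)*(1/91334) = (6822/15271)*(1/91334) = 3411/697380757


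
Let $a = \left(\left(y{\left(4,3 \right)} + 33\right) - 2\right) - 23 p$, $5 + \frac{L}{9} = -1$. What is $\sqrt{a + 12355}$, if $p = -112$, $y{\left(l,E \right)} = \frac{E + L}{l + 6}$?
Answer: $\frac{\sqrt{1495690}}{10} \approx 122.3$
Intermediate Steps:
$L = -54$ ($L = -45 + 9 \left(-1\right) = -45 - 9 = -54$)
$y{\left(l,E \right)} = \frac{-54 + E}{6 + l}$ ($y{\left(l,E \right)} = \frac{E - 54}{l + 6} = \frac{-54 + E}{6 + l}$)
$a = \frac{26019}{10}$ ($a = \left(\left(\frac{-54 + 3}{6 + 4} + 33\right) - 2\right) - -2576 = \left(\left(\frac{1}{10} \left(-51\right) + 33\right) - 2\right) + 2576 = \left(\left(- \frac{51}{10} + 33\right) - 2\right) + 2576 = \left(\frac{279}{10} - 2\right) + 2576 = \frac{259}{10} + 2576 = \frac{26019}{10} \approx 2601.9$)
$\sqrt{a + 12355} = \sqrt{\frac{26019}{10} + 12355} = \sqrt{\frac{149569}{10}} = \frac{\sqrt{1495690}}{10}$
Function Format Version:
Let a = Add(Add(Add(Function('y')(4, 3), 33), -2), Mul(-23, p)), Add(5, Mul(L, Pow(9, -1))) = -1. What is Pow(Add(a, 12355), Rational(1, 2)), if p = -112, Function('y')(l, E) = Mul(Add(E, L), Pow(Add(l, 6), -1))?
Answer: Mul(Rational(1, 10), Pow(1495690, Rational(1, 2))) ≈ 122.30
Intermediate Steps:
L = -54 (L = Add(-45, Mul(9, -1)) = Add(-45, -9) = -54)
Function('y')(l, E) = Mul(Pow(Add(6, l), -1), Add(-54, E)) (Function('y')(l, E) = Mul(Add(E, -54), Pow(Add(l, 6), -1)) = Mul(Add(-54, E), Pow(Add(6, l), -1)) = Mul(Pow(Add(6, l), -1), Add(-54, E)))
a = Rational(26019, 10) (a = Add(Add(Add(Mul(Pow(Add(6, 4), -1), Add(-54, 3)), 33), -2), Mul(-23, -112)) = Add(Add(Add(Mul(Pow(10, -1), -51), 33), -2), 2576) = Add(Add(Add(Mul(Rational(1, 10), -51), 33), -2), 2576) = Add(Add(Add(Rational(-51, 10), 33), -2), 2576) = Add(Add(Rational(279, 10), -2), 2576) = Add(Rational(259, 10), 2576) = Rational(26019, 10) ≈ 2601.9)
Pow(Add(a, 12355), Rational(1, 2)) = Pow(Add(Rational(26019, 10), 12355), Rational(1, 2)) = Pow(Rational(149569, 10), Rational(1, 2)) = Mul(Rational(1, 10), Pow(1495690, Rational(1, 2)))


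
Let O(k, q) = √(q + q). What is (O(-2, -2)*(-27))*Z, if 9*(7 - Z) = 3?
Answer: -360*I ≈ -360.0*I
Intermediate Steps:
Z = 20/3 (Z = 7 - ⅑*3 = 7 - ⅓ = 20/3 ≈ 6.6667)
O(k, q) = √2*√q (O(k, q) = √(2*q) = √2*√q)
(O(-2, -2)*(-27))*Z = ((√2*√(-2))*(-27))*(20/3) = ((√2*(I*√2))*(-27))*(20/3) = ((2*I)*(-27))*(20/3) = -54*I*(20/3) = -360*I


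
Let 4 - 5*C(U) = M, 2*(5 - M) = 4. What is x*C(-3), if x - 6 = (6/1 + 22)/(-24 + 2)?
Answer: 52/55 ≈ 0.94545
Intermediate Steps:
M = 3 (M = 5 - ½*4 = 5 - 2 = 3)
C(U) = ⅕ (C(U) = ⅘ - ⅕*3 = ⅘ - ⅗ = ⅕)
x = 52/11 (x = 6 + (6/1 + 22)/(-24 + 2) = 6 + (6*1 + 22)/(-22) = 6 + (6 + 22)*(-1/22) = 6 + 28*(-1/22) = 6 - 14/11 = 52/11 ≈ 4.7273)
x*C(-3) = (52/11)*(⅕) = 52/55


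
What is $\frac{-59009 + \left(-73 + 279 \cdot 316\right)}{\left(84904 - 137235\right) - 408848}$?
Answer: $- \frac{29082}{461179} \approx -0.06306$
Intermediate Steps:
$\frac{-59009 + \left(-73 + 279 \cdot 316\right)}{\left(84904 - 137235\right) - 408848} = \frac{-59009 + \left(-73 + 88164\right)}{-52331 - 408848} = \frac{-59009 + 88091}{-461179} = 29082 \left(- \frac{1}{461179}\right) = - \frac{29082}{461179}$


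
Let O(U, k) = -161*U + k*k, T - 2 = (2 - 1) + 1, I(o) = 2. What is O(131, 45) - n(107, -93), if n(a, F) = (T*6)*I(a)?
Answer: -19114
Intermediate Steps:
T = 4 (T = 2 + ((2 - 1) + 1) = 2 + (1 + 1) = 2 + 2 = 4)
n(a, F) = 48 (n(a, F) = (4*6)*2 = 24*2 = 48)
O(U, k) = k**2 - 161*U (O(U, k) = -161*U + k**2 = k**2 - 161*U)
O(131, 45) - n(107, -93) = (45**2 - 161*131) - 1*48 = (2025 - 21091) - 48 = -19066 - 48 = -19114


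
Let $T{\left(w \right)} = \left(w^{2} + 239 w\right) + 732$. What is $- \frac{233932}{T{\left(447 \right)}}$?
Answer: $- \frac{116966}{153687} \approx -0.76107$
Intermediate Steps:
$T{\left(w \right)} = 732 + w^{2} + 239 w$
$- \frac{233932}{T{\left(447 \right)}} = - \frac{233932}{732 + 447^{2} + 239 \cdot 447} = - \frac{233932}{732 + 199809 + 106833} = - \frac{233932}{307374} = \left(-233932\right) \frac{1}{307374} = - \frac{116966}{153687}$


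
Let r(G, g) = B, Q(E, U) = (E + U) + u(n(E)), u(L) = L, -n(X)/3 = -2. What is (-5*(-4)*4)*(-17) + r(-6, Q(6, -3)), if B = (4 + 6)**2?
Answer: -1260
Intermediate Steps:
n(X) = 6 (n(X) = -3*(-2) = 6)
B = 100 (B = 10**2 = 100)
Q(E, U) = 6 + E + U (Q(E, U) = (E + U) + 6 = 6 + E + U)
r(G, g) = 100
(-5*(-4)*4)*(-17) + r(-6, Q(6, -3)) = (-5*(-4)*4)*(-17) + 100 = (20*4)*(-17) + 100 = 80*(-17) + 100 = -1360 + 100 = -1260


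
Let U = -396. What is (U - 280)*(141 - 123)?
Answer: -12168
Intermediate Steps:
(U - 280)*(141 - 123) = (-396 - 280)*(141 - 123) = -676*18 = -12168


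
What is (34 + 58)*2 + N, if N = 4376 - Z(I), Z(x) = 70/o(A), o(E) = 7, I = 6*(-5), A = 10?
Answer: 4550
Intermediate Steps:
I = -30
Z(x) = 10 (Z(x) = 70/7 = 70*(⅐) = 10)
N = 4366 (N = 4376 - 1*10 = 4376 - 10 = 4366)
(34 + 58)*2 + N = (34 + 58)*2 + 4366 = 92*2 + 4366 = 184 + 4366 = 4550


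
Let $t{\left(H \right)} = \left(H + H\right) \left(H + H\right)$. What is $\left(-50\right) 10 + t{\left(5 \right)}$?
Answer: $-400$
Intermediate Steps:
$t{\left(H \right)} = 4 H^{2}$ ($t{\left(H \right)} = 2 H 2 H = 4 H^{2}$)
$\left(-50\right) 10 + t{\left(5 \right)} = \left(-50\right) 10 + 4 \cdot 5^{2} = -500 + 4 \cdot 25 = -500 + 100 = -400$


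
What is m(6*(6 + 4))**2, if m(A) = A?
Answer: 3600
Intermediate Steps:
m(6*(6 + 4))**2 = (6*(6 + 4))**2 = (6*10)**2 = 60**2 = 3600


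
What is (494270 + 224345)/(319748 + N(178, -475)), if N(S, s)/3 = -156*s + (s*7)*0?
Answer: 718615/542048 ≈ 1.3257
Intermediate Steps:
N(S, s) = -468*s (N(S, s) = 3*(-156*s + (s*7)*0) = 3*(-156*s + (7*s)*0) = 3*(-156*s + 0) = 3*(-156*s) = -468*s)
(494270 + 224345)/(319748 + N(178, -475)) = (494270 + 224345)/(319748 - 468*(-475)) = 718615/(319748 + 222300) = 718615/542048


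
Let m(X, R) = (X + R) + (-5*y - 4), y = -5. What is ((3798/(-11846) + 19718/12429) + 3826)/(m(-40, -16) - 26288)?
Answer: -281751702785/1937819422341 ≈ -0.14540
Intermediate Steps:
m(X, R) = 21 + R + X (m(X, R) = (X + R) + (-5*(-5) - 4) = (R + X) + (25 - 4) = (R + X) + 21 = 21 + R + X)
((3798/(-11846) + 19718/12429) + 3826)/(m(-40, -16) - 26288) = ((3798/(-11846) + 19718/12429) + 3826)/((21 - 16 - 40) - 26288) = ((3798*(-1/11846) + 19718*(1/12429)) + 3826)/(-35 - 26288) = ((-1899/5923 + 19718/12429) + 3826)/(-26323) = (93187043/73616967 + 3826)*(-1/26323) = (281751702785/73616967)*(-1/26323) = -281751702785/1937819422341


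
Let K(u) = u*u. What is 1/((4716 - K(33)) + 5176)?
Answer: 1/8803 ≈ 0.00011360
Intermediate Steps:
K(u) = u²
1/((4716 - K(33)) + 5176) = 1/((4716 - 1*33²) + 5176) = 1/((4716 - 1*1089) + 5176) = 1/((4716 - 1089) + 5176) = 1/(3627 + 5176) = 1/8803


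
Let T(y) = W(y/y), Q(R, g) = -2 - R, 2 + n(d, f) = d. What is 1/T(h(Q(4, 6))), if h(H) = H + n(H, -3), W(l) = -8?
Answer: -⅛ ≈ -0.12500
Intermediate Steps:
n(d, f) = -2 + d
h(H) = -2 + 2*H (h(H) = H + (-2 + H) = -2 + 2*H)
T(y) = -8
1/T(h(Q(4, 6))) = 1/(-8) = -⅛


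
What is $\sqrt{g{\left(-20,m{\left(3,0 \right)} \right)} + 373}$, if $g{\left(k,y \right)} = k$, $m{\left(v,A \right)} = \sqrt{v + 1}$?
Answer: $\sqrt{353} \approx 18.788$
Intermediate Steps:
$m{\left(v,A \right)} = \sqrt{1 + v}$
$\sqrt{g{\left(-20,m{\left(3,0 \right)} \right)} + 373} = \sqrt{-20 + 373} = \sqrt{353}$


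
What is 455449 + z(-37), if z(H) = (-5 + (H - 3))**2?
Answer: 457474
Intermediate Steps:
z(H) = (-8 + H)**2 (z(H) = (-5 + (-3 + H))**2 = (-8 + H)**2)
455449 + z(-37) = 455449 + (-8 - 37)**2 = 455449 + (-45)**2 = 455449 + 2025 = 457474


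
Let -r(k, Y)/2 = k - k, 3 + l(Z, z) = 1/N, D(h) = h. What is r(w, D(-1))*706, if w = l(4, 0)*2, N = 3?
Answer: 0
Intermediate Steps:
l(Z, z) = -8/3 (l(Z, z) = -3 + 1/3 = -3 + ⅓ = -8/3)
w = -16/3 (w = -8/3*2 = -16/3 ≈ -5.3333)
r(k, Y) = 0 (r(k, Y) = -2*(k - k) = -2*0 = 0)
r(w, D(-1))*706 = 0*706 = 0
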